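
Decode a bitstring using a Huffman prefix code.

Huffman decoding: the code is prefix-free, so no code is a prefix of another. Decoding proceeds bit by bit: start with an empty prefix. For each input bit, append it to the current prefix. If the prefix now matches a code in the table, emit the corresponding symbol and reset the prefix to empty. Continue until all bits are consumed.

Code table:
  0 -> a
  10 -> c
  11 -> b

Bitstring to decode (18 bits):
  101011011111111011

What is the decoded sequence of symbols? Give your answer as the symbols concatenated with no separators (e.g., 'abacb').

Answer: ccbabbbbab

Derivation:
Bit 0: prefix='1' (no match yet)
Bit 1: prefix='10' -> emit 'c', reset
Bit 2: prefix='1' (no match yet)
Bit 3: prefix='10' -> emit 'c', reset
Bit 4: prefix='1' (no match yet)
Bit 5: prefix='11' -> emit 'b', reset
Bit 6: prefix='0' -> emit 'a', reset
Bit 7: prefix='1' (no match yet)
Bit 8: prefix='11' -> emit 'b', reset
Bit 9: prefix='1' (no match yet)
Bit 10: prefix='11' -> emit 'b', reset
Bit 11: prefix='1' (no match yet)
Bit 12: prefix='11' -> emit 'b', reset
Bit 13: prefix='1' (no match yet)
Bit 14: prefix='11' -> emit 'b', reset
Bit 15: prefix='0' -> emit 'a', reset
Bit 16: prefix='1' (no match yet)
Bit 17: prefix='11' -> emit 'b', reset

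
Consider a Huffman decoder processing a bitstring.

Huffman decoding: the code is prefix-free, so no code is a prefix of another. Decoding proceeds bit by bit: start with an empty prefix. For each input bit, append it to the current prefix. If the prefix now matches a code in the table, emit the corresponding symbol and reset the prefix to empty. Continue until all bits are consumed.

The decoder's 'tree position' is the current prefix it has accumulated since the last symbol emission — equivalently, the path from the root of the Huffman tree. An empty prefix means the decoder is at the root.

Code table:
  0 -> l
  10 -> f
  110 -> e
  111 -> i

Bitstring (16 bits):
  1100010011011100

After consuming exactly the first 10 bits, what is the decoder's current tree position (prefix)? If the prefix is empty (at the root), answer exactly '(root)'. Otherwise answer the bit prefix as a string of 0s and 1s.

Bit 0: prefix='1' (no match yet)
Bit 1: prefix='11' (no match yet)
Bit 2: prefix='110' -> emit 'e', reset
Bit 3: prefix='0' -> emit 'l', reset
Bit 4: prefix='0' -> emit 'l', reset
Bit 5: prefix='1' (no match yet)
Bit 6: prefix='10' -> emit 'f', reset
Bit 7: prefix='0' -> emit 'l', reset
Bit 8: prefix='1' (no match yet)
Bit 9: prefix='11' (no match yet)

Answer: 11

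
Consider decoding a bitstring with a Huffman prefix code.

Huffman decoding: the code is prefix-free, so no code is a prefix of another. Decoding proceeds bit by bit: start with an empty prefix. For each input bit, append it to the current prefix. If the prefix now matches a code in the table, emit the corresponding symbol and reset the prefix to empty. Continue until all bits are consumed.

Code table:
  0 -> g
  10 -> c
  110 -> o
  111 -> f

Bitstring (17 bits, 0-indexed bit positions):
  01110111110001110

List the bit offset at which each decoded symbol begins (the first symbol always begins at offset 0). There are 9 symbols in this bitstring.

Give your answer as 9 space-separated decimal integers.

Bit 0: prefix='0' -> emit 'g', reset
Bit 1: prefix='1' (no match yet)
Bit 2: prefix='11' (no match yet)
Bit 3: prefix='111' -> emit 'f', reset
Bit 4: prefix='0' -> emit 'g', reset
Bit 5: prefix='1' (no match yet)
Bit 6: prefix='11' (no match yet)
Bit 7: prefix='111' -> emit 'f', reset
Bit 8: prefix='1' (no match yet)
Bit 9: prefix='11' (no match yet)
Bit 10: prefix='110' -> emit 'o', reset
Bit 11: prefix='0' -> emit 'g', reset
Bit 12: prefix='0' -> emit 'g', reset
Bit 13: prefix='1' (no match yet)
Bit 14: prefix='11' (no match yet)
Bit 15: prefix='111' -> emit 'f', reset
Bit 16: prefix='0' -> emit 'g', reset

Answer: 0 1 4 5 8 11 12 13 16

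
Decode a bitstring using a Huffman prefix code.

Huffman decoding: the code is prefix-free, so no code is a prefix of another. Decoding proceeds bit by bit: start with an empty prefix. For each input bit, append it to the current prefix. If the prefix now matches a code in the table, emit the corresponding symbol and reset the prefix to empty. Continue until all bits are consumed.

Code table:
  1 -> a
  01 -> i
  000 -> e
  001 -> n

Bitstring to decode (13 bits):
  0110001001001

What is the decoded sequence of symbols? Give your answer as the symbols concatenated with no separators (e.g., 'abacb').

Bit 0: prefix='0' (no match yet)
Bit 1: prefix='01' -> emit 'i', reset
Bit 2: prefix='1' -> emit 'a', reset
Bit 3: prefix='0' (no match yet)
Bit 4: prefix='00' (no match yet)
Bit 5: prefix='000' -> emit 'e', reset
Bit 6: prefix='1' -> emit 'a', reset
Bit 7: prefix='0' (no match yet)
Bit 8: prefix='00' (no match yet)
Bit 9: prefix='001' -> emit 'n', reset
Bit 10: prefix='0' (no match yet)
Bit 11: prefix='00' (no match yet)
Bit 12: prefix='001' -> emit 'n', reset

Answer: iaeann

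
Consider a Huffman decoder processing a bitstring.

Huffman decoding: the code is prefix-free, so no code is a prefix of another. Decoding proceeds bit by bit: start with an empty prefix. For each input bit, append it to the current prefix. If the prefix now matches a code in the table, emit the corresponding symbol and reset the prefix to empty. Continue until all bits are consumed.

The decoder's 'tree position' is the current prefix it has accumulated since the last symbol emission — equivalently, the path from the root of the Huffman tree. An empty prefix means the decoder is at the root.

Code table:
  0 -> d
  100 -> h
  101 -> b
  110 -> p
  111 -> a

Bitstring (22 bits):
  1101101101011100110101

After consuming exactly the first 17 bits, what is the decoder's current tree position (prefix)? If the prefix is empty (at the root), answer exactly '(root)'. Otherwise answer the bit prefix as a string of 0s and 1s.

Bit 0: prefix='1' (no match yet)
Bit 1: prefix='11' (no match yet)
Bit 2: prefix='110' -> emit 'p', reset
Bit 3: prefix='1' (no match yet)
Bit 4: prefix='11' (no match yet)
Bit 5: prefix='110' -> emit 'p', reset
Bit 6: prefix='1' (no match yet)
Bit 7: prefix='11' (no match yet)
Bit 8: prefix='110' -> emit 'p', reset
Bit 9: prefix='1' (no match yet)
Bit 10: prefix='10' (no match yet)
Bit 11: prefix='101' -> emit 'b', reset
Bit 12: prefix='1' (no match yet)
Bit 13: prefix='11' (no match yet)
Bit 14: prefix='110' -> emit 'p', reset
Bit 15: prefix='0' -> emit 'd', reset
Bit 16: prefix='1' (no match yet)

Answer: 1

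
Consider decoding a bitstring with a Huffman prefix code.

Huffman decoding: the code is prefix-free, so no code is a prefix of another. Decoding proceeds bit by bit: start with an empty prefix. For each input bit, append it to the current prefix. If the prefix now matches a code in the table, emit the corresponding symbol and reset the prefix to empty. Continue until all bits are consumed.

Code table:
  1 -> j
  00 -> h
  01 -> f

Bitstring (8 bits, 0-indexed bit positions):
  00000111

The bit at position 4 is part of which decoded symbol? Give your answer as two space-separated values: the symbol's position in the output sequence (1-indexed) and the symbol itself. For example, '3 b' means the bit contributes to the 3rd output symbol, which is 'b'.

Answer: 3 f

Derivation:
Bit 0: prefix='0' (no match yet)
Bit 1: prefix='00' -> emit 'h', reset
Bit 2: prefix='0' (no match yet)
Bit 3: prefix='00' -> emit 'h', reset
Bit 4: prefix='0' (no match yet)
Bit 5: prefix='01' -> emit 'f', reset
Bit 6: prefix='1' -> emit 'j', reset
Bit 7: prefix='1' -> emit 'j', reset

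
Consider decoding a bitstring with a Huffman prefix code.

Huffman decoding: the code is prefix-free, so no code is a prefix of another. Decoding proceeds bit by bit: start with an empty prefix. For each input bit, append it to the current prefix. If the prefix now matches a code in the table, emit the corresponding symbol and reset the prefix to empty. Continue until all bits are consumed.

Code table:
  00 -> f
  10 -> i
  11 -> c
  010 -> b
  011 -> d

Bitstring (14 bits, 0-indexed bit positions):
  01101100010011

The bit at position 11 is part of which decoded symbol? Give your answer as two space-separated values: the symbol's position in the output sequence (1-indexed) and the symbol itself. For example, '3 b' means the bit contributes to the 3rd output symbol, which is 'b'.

Answer: 5 d

Derivation:
Bit 0: prefix='0' (no match yet)
Bit 1: prefix='01' (no match yet)
Bit 2: prefix='011' -> emit 'd', reset
Bit 3: prefix='0' (no match yet)
Bit 4: prefix='01' (no match yet)
Bit 5: prefix='011' -> emit 'd', reset
Bit 6: prefix='0' (no match yet)
Bit 7: prefix='00' -> emit 'f', reset
Bit 8: prefix='0' (no match yet)
Bit 9: prefix='01' (no match yet)
Bit 10: prefix='010' -> emit 'b', reset
Bit 11: prefix='0' (no match yet)
Bit 12: prefix='01' (no match yet)
Bit 13: prefix='011' -> emit 'd', reset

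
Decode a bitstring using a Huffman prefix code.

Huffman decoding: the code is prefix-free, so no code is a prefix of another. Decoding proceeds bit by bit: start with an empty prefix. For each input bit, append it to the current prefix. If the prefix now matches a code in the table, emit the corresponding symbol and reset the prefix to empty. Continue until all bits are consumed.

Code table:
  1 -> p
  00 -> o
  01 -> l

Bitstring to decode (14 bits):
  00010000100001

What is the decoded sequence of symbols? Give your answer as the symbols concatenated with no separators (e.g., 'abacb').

Answer: oloopoop

Derivation:
Bit 0: prefix='0' (no match yet)
Bit 1: prefix='00' -> emit 'o', reset
Bit 2: prefix='0' (no match yet)
Bit 3: prefix='01' -> emit 'l', reset
Bit 4: prefix='0' (no match yet)
Bit 5: prefix='00' -> emit 'o', reset
Bit 6: prefix='0' (no match yet)
Bit 7: prefix='00' -> emit 'o', reset
Bit 8: prefix='1' -> emit 'p', reset
Bit 9: prefix='0' (no match yet)
Bit 10: prefix='00' -> emit 'o', reset
Bit 11: prefix='0' (no match yet)
Bit 12: prefix='00' -> emit 'o', reset
Bit 13: prefix='1' -> emit 'p', reset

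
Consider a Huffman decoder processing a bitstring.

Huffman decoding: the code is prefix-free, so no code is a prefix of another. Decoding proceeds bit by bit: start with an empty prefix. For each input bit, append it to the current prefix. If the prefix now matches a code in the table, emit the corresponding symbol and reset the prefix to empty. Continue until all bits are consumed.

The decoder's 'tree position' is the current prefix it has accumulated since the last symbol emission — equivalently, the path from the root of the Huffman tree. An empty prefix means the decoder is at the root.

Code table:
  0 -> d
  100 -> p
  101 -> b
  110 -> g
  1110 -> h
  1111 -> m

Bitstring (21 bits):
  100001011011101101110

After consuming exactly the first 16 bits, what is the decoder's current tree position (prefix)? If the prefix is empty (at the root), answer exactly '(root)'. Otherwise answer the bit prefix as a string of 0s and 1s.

Answer: 11

Derivation:
Bit 0: prefix='1' (no match yet)
Bit 1: prefix='10' (no match yet)
Bit 2: prefix='100' -> emit 'p', reset
Bit 3: prefix='0' -> emit 'd', reset
Bit 4: prefix='0' -> emit 'd', reset
Bit 5: prefix='1' (no match yet)
Bit 6: prefix='10' (no match yet)
Bit 7: prefix='101' -> emit 'b', reset
Bit 8: prefix='1' (no match yet)
Bit 9: prefix='10' (no match yet)
Bit 10: prefix='101' -> emit 'b', reset
Bit 11: prefix='1' (no match yet)
Bit 12: prefix='11' (no match yet)
Bit 13: prefix='110' -> emit 'g', reset
Bit 14: prefix='1' (no match yet)
Bit 15: prefix='11' (no match yet)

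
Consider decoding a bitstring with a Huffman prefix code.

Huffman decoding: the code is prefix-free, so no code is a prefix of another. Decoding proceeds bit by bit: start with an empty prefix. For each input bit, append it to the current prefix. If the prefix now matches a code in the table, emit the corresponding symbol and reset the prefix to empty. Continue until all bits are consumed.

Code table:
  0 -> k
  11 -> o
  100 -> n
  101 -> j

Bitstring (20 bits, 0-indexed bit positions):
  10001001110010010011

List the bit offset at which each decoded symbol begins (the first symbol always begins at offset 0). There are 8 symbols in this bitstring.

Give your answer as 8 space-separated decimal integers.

Answer: 0 3 4 7 9 12 15 18

Derivation:
Bit 0: prefix='1' (no match yet)
Bit 1: prefix='10' (no match yet)
Bit 2: prefix='100' -> emit 'n', reset
Bit 3: prefix='0' -> emit 'k', reset
Bit 4: prefix='1' (no match yet)
Bit 5: prefix='10' (no match yet)
Bit 6: prefix='100' -> emit 'n', reset
Bit 7: prefix='1' (no match yet)
Bit 8: prefix='11' -> emit 'o', reset
Bit 9: prefix='1' (no match yet)
Bit 10: prefix='10' (no match yet)
Bit 11: prefix='100' -> emit 'n', reset
Bit 12: prefix='1' (no match yet)
Bit 13: prefix='10' (no match yet)
Bit 14: prefix='100' -> emit 'n', reset
Bit 15: prefix='1' (no match yet)
Bit 16: prefix='10' (no match yet)
Bit 17: prefix='100' -> emit 'n', reset
Bit 18: prefix='1' (no match yet)
Bit 19: prefix='11' -> emit 'o', reset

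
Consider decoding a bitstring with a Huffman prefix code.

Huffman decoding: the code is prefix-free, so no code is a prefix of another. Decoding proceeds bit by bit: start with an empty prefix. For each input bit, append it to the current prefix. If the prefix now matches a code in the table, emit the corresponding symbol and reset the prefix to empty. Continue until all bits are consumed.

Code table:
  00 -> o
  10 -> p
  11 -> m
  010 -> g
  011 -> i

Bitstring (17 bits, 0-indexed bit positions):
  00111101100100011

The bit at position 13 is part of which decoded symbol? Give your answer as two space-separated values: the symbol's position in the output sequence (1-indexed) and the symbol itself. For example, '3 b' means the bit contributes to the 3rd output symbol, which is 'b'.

Answer: 7 o

Derivation:
Bit 0: prefix='0' (no match yet)
Bit 1: prefix='00' -> emit 'o', reset
Bit 2: prefix='1' (no match yet)
Bit 3: prefix='11' -> emit 'm', reset
Bit 4: prefix='1' (no match yet)
Bit 5: prefix='11' -> emit 'm', reset
Bit 6: prefix='0' (no match yet)
Bit 7: prefix='01' (no match yet)
Bit 8: prefix='011' -> emit 'i', reset
Bit 9: prefix='0' (no match yet)
Bit 10: prefix='00' -> emit 'o', reset
Bit 11: prefix='1' (no match yet)
Bit 12: prefix='10' -> emit 'p', reset
Bit 13: prefix='0' (no match yet)
Bit 14: prefix='00' -> emit 'o', reset
Bit 15: prefix='1' (no match yet)
Bit 16: prefix='11' -> emit 'm', reset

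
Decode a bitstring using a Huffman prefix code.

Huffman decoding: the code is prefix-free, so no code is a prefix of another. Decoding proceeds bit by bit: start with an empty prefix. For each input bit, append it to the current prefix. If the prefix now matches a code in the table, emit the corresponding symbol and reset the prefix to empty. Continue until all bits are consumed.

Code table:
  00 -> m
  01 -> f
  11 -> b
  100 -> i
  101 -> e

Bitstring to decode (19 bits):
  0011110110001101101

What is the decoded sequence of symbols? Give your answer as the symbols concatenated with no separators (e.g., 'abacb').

Answer: mbbfifee

Derivation:
Bit 0: prefix='0' (no match yet)
Bit 1: prefix='00' -> emit 'm', reset
Bit 2: prefix='1' (no match yet)
Bit 3: prefix='11' -> emit 'b', reset
Bit 4: prefix='1' (no match yet)
Bit 5: prefix='11' -> emit 'b', reset
Bit 6: prefix='0' (no match yet)
Bit 7: prefix='01' -> emit 'f', reset
Bit 8: prefix='1' (no match yet)
Bit 9: prefix='10' (no match yet)
Bit 10: prefix='100' -> emit 'i', reset
Bit 11: prefix='0' (no match yet)
Bit 12: prefix='01' -> emit 'f', reset
Bit 13: prefix='1' (no match yet)
Bit 14: prefix='10' (no match yet)
Bit 15: prefix='101' -> emit 'e', reset
Bit 16: prefix='1' (no match yet)
Bit 17: prefix='10' (no match yet)
Bit 18: prefix='101' -> emit 'e', reset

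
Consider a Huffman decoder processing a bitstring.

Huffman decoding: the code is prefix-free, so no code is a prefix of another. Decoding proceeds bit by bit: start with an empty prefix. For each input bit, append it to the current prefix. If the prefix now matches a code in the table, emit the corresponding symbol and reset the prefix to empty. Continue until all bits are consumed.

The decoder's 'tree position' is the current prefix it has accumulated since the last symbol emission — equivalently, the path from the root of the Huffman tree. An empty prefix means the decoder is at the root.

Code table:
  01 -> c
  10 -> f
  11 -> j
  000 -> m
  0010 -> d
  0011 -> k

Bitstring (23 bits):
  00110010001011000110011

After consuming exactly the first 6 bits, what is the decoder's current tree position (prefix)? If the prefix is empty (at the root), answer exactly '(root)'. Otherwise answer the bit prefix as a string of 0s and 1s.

Answer: 00

Derivation:
Bit 0: prefix='0' (no match yet)
Bit 1: prefix='00' (no match yet)
Bit 2: prefix='001' (no match yet)
Bit 3: prefix='0011' -> emit 'k', reset
Bit 4: prefix='0' (no match yet)
Bit 5: prefix='00' (no match yet)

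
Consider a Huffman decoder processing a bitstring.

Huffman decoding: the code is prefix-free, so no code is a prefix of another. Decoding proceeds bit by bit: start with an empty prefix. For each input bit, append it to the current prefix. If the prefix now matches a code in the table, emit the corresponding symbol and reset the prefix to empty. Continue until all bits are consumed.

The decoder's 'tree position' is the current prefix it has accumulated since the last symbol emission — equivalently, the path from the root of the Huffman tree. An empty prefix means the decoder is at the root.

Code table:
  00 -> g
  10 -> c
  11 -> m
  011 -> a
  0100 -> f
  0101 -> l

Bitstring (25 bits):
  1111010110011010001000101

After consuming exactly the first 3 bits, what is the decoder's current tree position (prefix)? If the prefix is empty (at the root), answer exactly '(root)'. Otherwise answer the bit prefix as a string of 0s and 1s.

Answer: 1

Derivation:
Bit 0: prefix='1' (no match yet)
Bit 1: prefix='11' -> emit 'm', reset
Bit 2: prefix='1' (no match yet)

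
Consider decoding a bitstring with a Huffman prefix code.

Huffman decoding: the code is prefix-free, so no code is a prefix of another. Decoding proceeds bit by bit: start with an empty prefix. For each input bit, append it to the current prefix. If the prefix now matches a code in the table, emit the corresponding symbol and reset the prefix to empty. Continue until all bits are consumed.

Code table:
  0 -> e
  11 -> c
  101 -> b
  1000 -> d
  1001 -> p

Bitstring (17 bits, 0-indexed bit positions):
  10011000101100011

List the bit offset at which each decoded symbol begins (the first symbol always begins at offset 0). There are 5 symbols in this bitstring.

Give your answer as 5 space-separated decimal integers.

Bit 0: prefix='1' (no match yet)
Bit 1: prefix='10' (no match yet)
Bit 2: prefix='100' (no match yet)
Bit 3: prefix='1001' -> emit 'p', reset
Bit 4: prefix='1' (no match yet)
Bit 5: prefix='10' (no match yet)
Bit 6: prefix='100' (no match yet)
Bit 7: prefix='1000' -> emit 'd', reset
Bit 8: prefix='1' (no match yet)
Bit 9: prefix='10' (no match yet)
Bit 10: prefix='101' -> emit 'b', reset
Bit 11: prefix='1' (no match yet)
Bit 12: prefix='10' (no match yet)
Bit 13: prefix='100' (no match yet)
Bit 14: prefix='1000' -> emit 'd', reset
Bit 15: prefix='1' (no match yet)
Bit 16: prefix='11' -> emit 'c', reset

Answer: 0 4 8 11 15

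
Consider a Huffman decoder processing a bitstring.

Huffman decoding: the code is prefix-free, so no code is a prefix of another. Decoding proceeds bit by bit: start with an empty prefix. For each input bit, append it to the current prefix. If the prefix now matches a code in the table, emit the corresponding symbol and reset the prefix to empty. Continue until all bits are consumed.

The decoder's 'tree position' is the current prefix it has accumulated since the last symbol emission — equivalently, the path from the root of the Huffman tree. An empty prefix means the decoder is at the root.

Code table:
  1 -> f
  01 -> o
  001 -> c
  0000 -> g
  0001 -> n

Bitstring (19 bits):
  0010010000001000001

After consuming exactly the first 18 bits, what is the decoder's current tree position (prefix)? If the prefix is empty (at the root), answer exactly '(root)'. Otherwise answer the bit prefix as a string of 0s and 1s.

Bit 0: prefix='0' (no match yet)
Bit 1: prefix='00' (no match yet)
Bit 2: prefix='001' -> emit 'c', reset
Bit 3: prefix='0' (no match yet)
Bit 4: prefix='00' (no match yet)
Bit 5: prefix='001' -> emit 'c', reset
Bit 6: prefix='0' (no match yet)
Bit 7: prefix='00' (no match yet)
Bit 8: prefix='000' (no match yet)
Bit 9: prefix='0000' -> emit 'g', reset
Bit 10: prefix='0' (no match yet)
Bit 11: prefix='00' (no match yet)
Bit 12: prefix='001' -> emit 'c', reset
Bit 13: prefix='0' (no match yet)
Bit 14: prefix='00' (no match yet)
Bit 15: prefix='000' (no match yet)
Bit 16: prefix='0000' -> emit 'g', reset
Bit 17: prefix='0' (no match yet)

Answer: 0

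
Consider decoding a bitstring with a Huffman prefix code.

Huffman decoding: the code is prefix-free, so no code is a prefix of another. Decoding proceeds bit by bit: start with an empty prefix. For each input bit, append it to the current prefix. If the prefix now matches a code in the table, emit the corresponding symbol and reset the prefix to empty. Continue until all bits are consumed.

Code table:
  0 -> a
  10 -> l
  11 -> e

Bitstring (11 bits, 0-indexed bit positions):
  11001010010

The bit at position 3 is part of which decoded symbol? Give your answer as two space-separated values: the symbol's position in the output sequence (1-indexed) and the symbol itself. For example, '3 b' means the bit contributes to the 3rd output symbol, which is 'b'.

Bit 0: prefix='1' (no match yet)
Bit 1: prefix='11' -> emit 'e', reset
Bit 2: prefix='0' -> emit 'a', reset
Bit 3: prefix='0' -> emit 'a', reset
Bit 4: prefix='1' (no match yet)
Bit 5: prefix='10' -> emit 'l', reset
Bit 6: prefix='1' (no match yet)
Bit 7: prefix='10' -> emit 'l', reset

Answer: 3 a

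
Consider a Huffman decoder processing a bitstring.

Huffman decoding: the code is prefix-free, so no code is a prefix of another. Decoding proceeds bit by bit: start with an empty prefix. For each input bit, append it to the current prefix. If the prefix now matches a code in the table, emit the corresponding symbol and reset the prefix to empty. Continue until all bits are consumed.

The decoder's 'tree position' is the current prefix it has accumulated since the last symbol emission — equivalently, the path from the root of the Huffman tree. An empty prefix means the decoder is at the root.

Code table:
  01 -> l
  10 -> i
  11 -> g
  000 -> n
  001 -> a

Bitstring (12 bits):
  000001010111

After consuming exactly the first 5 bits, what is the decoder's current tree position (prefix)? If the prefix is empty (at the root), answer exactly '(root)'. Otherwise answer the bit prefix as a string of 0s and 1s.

Answer: 00

Derivation:
Bit 0: prefix='0' (no match yet)
Bit 1: prefix='00' (no match yet)
Bit 2: prefix='000' -> emit 'n', reset
Bit 3: prefix='0' (no match yet)
Bit 4: prefix='00' (no match yet)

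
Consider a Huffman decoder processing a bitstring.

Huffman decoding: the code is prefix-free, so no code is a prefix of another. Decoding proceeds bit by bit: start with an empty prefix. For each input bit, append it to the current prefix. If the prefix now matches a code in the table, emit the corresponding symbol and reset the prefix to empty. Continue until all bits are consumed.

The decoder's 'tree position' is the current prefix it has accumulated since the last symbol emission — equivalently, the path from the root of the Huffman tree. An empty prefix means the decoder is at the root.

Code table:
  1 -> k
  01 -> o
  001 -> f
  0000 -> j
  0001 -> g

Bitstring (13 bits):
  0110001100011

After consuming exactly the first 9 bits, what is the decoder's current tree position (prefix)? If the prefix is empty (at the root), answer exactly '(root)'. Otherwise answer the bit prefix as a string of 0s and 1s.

Answer: 0

Derivation:
Bit 0: prefix='0' (no match yet)
Bit 1: prefix='01' -> emit 'o', reset
Bit 2: prefix='1' -> emit 'k', reset
Bit 3: prefix='0' (no match yet)
Bit 4: prefix='00' (no match yet)
Bit 5: prefix='000' (no match yet)
Bit 6: prefix='0001' -> emit 'g', reset
Bit 7: prefix='1' -> emit 'k', reset
Bit 8: prefix='0' (no match yet)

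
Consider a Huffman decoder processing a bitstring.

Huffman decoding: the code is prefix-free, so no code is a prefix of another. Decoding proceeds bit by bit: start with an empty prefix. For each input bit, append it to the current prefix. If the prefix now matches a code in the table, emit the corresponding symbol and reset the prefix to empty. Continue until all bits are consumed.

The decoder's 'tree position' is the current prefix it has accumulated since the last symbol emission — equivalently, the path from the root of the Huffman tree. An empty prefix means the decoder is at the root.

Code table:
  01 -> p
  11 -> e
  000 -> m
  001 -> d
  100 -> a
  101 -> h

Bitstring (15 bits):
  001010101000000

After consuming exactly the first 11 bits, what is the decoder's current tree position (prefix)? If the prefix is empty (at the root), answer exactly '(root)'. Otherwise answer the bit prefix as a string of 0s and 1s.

Bit 0: prefix='0' (no match yet)
Bit 1: prefix='00' (no match yet)
Bit 2: prefix='001' -> emit 'd', reset
Bit 3: prefix='0' (no match yet)
Bit 4: prefix='01' -> emit 'p', reset
Bit 5: prefix='0' (no match yet)
Bit 6: prefix='01' -> emit 'p', reset
Bit 7: prefix='0' (no match yet)
Bit 8: prefix='01' -> emit 'p', reset
Bit 9: prefix='0' (no match yet)
Bit 10: prefix='00' (no match yet)

Answer: 00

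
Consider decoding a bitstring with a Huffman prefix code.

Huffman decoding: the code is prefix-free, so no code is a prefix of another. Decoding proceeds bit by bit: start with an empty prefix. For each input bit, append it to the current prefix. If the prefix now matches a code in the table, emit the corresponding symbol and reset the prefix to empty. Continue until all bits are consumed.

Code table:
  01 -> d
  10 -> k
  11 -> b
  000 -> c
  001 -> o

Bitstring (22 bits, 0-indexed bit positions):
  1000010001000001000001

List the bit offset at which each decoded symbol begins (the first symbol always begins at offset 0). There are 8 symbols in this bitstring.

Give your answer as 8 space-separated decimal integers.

Bit 0: prefix='1' (no match yet)
Bit 1: prefix='10' -> emit 'k', reset
Bit 2: prefix='0' (no match yet)
Bit 3: prefix='00' (no match yet)
Bit 4: prefix='000' -> emit 'c', reset
Bit 5: prefix='1' (no match yet)
Bit 6: prefix='10' -> emit 'k', reset
Bit 7: prefix='0' (no match yet)
Bit 8: prefix='00' (no match yet)
Bit 9: prefix='001' -> emit 'o', reset
Bit 10: prefix='0' (no match yet)
Bit 11: prefix='00' (no match yet)
Bit 12: prefix='000' -> emit 'c', reset
Bit 13: prefix='0' (no match yet)
Bit 14: prefix='00' (no match yet)
Bit 15: prefix='001' -> emit 'o', reset
Bit 16: prefix='0' (no match yet)
Bit 17: prefix='00' (no match yet)
Bit 18: prefix='000' -> emit 'c', reset
Bit 19: prefix='0' (no match yet)
Bit 20: prefix='00' (no match yet)
Bit 21: prefix='001' -> emit 'o', reset

Answer: 0 2 5 7 10 13 16 19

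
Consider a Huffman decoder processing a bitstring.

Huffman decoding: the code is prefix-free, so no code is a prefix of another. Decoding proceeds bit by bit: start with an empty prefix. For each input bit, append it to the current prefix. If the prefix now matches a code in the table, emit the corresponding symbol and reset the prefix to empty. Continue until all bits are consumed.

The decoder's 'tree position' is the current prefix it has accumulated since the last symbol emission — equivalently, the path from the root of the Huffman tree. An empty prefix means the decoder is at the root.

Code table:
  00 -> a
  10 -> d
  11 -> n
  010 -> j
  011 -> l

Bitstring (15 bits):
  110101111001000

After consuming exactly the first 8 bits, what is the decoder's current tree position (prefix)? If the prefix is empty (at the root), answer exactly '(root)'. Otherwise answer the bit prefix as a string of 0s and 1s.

Answer: 1

Derivation:
Bit 0: prefix='1' (no match yet)
Bit 1: prefix='11' -> emit 'n', reset
Bit 2: prefix='0' (no match yet)
Bit 3: prefix='01' (no match yet)
Bit 4: prefix='010' -> emit 'j', reset
Bit 5: prefix='1' (no match yet)
Bit 6: prefix='11' -> emit 'n', reset
Bit 7: prefix='1' (no match yet)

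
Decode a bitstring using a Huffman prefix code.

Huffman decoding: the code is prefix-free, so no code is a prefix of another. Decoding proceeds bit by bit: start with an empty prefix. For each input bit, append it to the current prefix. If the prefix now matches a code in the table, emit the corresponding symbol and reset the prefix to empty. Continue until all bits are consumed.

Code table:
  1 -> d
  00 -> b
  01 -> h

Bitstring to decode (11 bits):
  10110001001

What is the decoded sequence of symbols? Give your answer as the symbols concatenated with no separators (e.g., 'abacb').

Bit 0: prefix='1' -> emit 'd', reset
Bit 1: prefix='0' (no match yet)
Bit 2: prefix='01' -> emit 'h', reset
Bit 3: prefix='1' -> emit 'd', reset
Bit 4: prefix='0' (no match yet)
Bit 5: prefix='00' -> emit 'b', reset
Bit 6: prefix='0' (no match yet)
Bit 7: prefix='01' -> emit 'h', reset
Bit 8: prefix='0' (no match yet)
Bit 9: prefix='00' -> emit 'b', reset
Bit 10: prefix='1' -> emit 'd', reset

Answer: dhdbhbd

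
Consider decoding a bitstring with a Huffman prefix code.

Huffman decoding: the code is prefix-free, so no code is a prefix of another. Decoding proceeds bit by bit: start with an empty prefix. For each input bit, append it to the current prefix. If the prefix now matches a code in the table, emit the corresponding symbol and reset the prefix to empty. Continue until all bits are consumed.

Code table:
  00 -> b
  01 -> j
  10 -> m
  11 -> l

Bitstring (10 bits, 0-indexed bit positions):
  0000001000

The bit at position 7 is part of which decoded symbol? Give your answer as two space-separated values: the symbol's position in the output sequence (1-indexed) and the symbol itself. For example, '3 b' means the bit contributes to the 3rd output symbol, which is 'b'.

Bit 0: prefix='0' (no match yet)
Bit 1: prefix='00' -> emit 'b', reset
Bit 2: prefix='0' (no match yet)
Bit 3: prefix='00' -> emit 'b', reset
Bit 4: prefix='0' (no match yet)
Bit 5: prefix='00' -> emit 'b', reset
Bit 6: prefix='1' (no match yet)
Bit 7: prefix='10' -> emit 'm', reset
Bit 8: prefix='0' (no match yet)
Bit 9: prefix='00' -> emit 'b', reset

Answer: 4 m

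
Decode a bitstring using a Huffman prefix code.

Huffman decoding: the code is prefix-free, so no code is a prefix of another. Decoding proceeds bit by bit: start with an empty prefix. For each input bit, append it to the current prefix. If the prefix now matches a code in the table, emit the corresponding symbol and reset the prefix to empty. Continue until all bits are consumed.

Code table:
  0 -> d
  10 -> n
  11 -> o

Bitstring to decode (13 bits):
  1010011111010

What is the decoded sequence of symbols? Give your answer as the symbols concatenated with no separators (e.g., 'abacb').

Answer: nndoonn

Derivation:
Bit 0: prefix='1' (no match yet)
Bit 1: prefix='10' -> emit 'n', reset
Bit 2: prefix='1' (no match yet)
Bit 3: prefix='10' -> emit 'n', reset
Bit 4: prefix='0' -> emit 'd', reset
Bit 5: prefix='1' (no match yet)
Bit 6: prefix='11' -> emit 'o', reset
Bit 7: prefix='1' (no match yet)
Bit 8: prefix='11' -> emit 'o', reset
Bit 9: prefix='1' (no match yet)
Bit 10: prefix='10' -> emit 'n', reset
Bit 11: prefix='1' (no match yet)
Bit 12: prefix='10' -> emit 'n', reset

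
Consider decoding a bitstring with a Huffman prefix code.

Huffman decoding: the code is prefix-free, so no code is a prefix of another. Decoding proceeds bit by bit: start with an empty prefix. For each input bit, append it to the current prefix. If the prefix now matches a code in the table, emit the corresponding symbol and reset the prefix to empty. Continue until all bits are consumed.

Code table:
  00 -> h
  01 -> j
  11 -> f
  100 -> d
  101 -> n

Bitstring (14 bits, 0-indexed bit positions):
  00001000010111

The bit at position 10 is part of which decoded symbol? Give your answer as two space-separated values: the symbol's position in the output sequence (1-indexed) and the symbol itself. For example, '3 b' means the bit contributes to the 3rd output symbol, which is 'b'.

Bit 0: prefix='0' (no match yet)
Bit 1: prefix='00' -> emit 'h', reset
Bit 2: prefix='0' (no match yet)
Bit 3: prefix='00' -> emit 'h', reset
Bit 4: prefix='1' (no match yet)
Bit 5: prefix='10' (no match yet)
Bit 6: prefix='100' -> emit 'd', reset
Bit 7: prefix='0' (no match yet)
Bit 8: prefix='00' -> emit 'h', reset
Bit 9: prefix='1' (no match yet)
Bit 10: prefix='10' (no match yet)
Bit 11: prefix='101' -> emit 'n', reset
Bit 12: prefix='1' (no match yet)
Bit 13: prefix='11' -> emit 'f', reset

Answer: 5 n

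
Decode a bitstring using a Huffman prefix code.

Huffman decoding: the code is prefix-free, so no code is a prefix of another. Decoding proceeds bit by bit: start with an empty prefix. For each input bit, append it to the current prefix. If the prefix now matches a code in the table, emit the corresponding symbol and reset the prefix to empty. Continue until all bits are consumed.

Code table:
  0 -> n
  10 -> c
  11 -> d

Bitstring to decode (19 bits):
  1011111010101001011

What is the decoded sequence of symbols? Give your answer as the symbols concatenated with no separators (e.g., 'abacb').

Bit 0: prefix='1' (no match yet)
Bit 1: prefix='10' -> emit 'c', reset
Bit 2: prefix='1' (no match yet)
Bit 3: prefix='11' -> emit 'd', reset
Bit 4: prefix='1' (no match yet)
Bit 5: prefix='11' -> emit 'd', reset
Bit 6: prefix='1' (no match yet)
Bit 7: prefix='10' -> emit 'c', reset
Bit 8: prefix='1' (no match yet)
Bit 9: prefix='10' -> emit 'c', reset
Bit 10: prefix='1' (no match yet)
Bit 11: prefix='10' -> emit 'c', reset
Bit 12: prefix='1' (no match yet)
Bit 13: prefix='10' -> emit 'c', reset
Bit 14: prefix='0' -> emit 'n', reset
Bit 15: prefix='1' (no match yet)
Bit 16: prefix='10' -> emit 'c', reset
Bit 17: prefix='1' (no match yet)
Bit 18: prefix='11' -> emit 'd', reset

Answer: cddccccncd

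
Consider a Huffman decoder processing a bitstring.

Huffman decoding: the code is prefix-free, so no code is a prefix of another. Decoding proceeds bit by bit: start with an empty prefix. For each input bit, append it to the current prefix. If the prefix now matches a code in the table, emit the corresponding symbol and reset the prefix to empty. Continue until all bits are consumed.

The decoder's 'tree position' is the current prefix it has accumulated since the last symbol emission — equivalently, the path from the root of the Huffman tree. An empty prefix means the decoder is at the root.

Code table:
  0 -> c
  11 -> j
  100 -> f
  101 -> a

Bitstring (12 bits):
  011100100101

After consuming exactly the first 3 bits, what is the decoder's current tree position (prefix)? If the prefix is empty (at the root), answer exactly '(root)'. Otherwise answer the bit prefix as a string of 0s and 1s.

Answer: (root)

Derivation:
Bit 0: prefix='0' -> emit 'c', reset
Bit 1: prefix='1' (no match yet)
Bit 2: prefix='11' -> emit 'j', reset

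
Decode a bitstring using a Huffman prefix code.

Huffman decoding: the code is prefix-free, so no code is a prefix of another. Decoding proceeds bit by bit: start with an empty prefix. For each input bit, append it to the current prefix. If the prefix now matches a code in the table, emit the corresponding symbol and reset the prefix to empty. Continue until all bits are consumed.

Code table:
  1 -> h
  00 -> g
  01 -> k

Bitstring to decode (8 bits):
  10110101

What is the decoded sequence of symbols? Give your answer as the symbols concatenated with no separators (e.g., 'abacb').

Bit 0: prefix='1' -> emit 'h', reset
Bit 1: prefix='0' (no match yet)
Bit 2: prefix='01' -> emit 'k', reset
Bit 3: prefix='1' -> emit 'h', reset
Bit 4: prefix='0' (no match yet)
Bit 5: prefix='01' -> emit 'k', reset
Bit 6: prefix='0' (no match yet)
Bit 7: prefix='01' -> emit 'k', reset

Answer: hkhkk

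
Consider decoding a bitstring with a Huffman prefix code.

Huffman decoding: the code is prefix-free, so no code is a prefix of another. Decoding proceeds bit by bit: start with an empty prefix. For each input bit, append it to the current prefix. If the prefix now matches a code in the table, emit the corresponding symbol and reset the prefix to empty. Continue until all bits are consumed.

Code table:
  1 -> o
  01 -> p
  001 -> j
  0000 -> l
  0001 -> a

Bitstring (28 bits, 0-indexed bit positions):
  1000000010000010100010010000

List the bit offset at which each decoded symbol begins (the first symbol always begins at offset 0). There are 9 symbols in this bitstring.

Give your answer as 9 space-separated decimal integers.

Answer: 0 1 5 9 13 15 17 21 24

Derivation:
Bit 0: prefix='1' -> emit 'o', reset
Bit 1: prefix='0' (no match yet)
Bit 2: prefix='00' (no match yet)
Bit 3: prefix='000' (no match yet)
Bit 4: prefix='0000' -> emit 'l', reset
Bit 5: prefix='0' (no match yet)
Bit 6: prefix='00' (no match yet)
Bit 7: prefix='000' (no match yet)
Bit 8: prefix='0001' -> emit 'a', reset
Bit 9: prefix='0' (no match yet)
Bit 10: prefix='00' (no match yet)
Bit 11: prefix='000' (no match yet)
Bit 12: prefix='0000' -> emit 'l', reset
Bit 13: prefix='0' (no match yet)
Bit 14: prefix='01' -> emit 'p', reset
Bit 15: prefix='0' (no match yet)
Bit 16: prefix='01' -> emit 'p', reset
Bit 17: prefix='0' (no match yet)
Bit 18: prefix='00' (no match yet)
Bit 19: prefix='000' (no match yet)
Bit 20: prefix='0001' -> emit 'a', reset
Bit 21: prefix='0' (no match yet)
Bit 22: prefix='00' (no match yet)
Bit 23: prefix='001' -> emit 'j', reset
Bit 24: prefix='0' (no match yet)
Bit 25: prefix='00' (no match yet)
Bit 26: prefix='000' (no match yet)
Bit 27: prefix='0000' -> emit 'l', reset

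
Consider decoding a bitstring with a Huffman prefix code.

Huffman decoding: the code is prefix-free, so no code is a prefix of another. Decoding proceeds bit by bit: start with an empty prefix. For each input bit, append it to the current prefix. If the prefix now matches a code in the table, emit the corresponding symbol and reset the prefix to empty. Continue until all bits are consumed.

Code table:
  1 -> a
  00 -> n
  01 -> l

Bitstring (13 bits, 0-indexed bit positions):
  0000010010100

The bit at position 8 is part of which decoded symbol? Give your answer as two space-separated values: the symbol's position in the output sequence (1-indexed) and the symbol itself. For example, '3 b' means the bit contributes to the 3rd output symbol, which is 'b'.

Answer: 5 a

Derivation:
Bit 0: prefix='0' (no match yet)
Bit 1: prefix='00' -> emit 'n', reset
Bit 2: prefix='0' (no match yet)
Bit 3: prefix='00' -> emit 'n', reset
Bit 4: prefix='0' (no match yet)
Bit 5: prefix='01' -> emit 'l', reset
Bit 6: prefix='0' (no match yet)
Bit 7: prefix='00' -> emit 'n', reset
Bit 8: prefix='1' -> emit 'a', reset
Bit 9: prefix='0' (no match yet)
Bit 10: prefix='01' -> emit 'l', reset
Bit 11: prefix='0' (no match yet)
Bit 12: prefix='00' -> emit 'n', reset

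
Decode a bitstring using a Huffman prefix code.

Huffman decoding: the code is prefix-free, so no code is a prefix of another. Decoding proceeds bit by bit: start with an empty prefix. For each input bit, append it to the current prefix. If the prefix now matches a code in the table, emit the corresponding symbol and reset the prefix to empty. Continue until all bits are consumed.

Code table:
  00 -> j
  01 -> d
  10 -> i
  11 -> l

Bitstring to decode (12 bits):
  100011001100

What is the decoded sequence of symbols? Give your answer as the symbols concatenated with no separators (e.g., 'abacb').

Bit 0: prefix='1' (no match yet)
Bit 1: prefix='10' -> emit 'i', reset
Bit 2: prefix='0' (no match yet)
Bit 3: prefix='00' -> emit 'j', reset
Bit 4: prefix='1' (no match yet)
Bit 5: prefix='11' -> emit 'l', reset
Bit 6: prefix='0' (no match yet)
Bit 7: prefix='00' -> emit 'j', reset
Bit 8: prefix='1' (no match yet)
Bit 9: prefix='11' -> emit 'l', reset
Bit 10: prefix='0' (no match yet)
Bit 11: prefix='00' -> emit 'j', reset

Answer: ijljlj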